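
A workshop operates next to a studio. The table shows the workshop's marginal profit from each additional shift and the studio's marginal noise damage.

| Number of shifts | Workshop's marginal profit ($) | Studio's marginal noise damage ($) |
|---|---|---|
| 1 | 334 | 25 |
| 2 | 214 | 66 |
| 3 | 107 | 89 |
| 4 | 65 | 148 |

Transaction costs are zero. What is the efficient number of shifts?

Bargaining reaches the level where marginal profit last exceeds marginal noise damage.
That holds through level 3 (107 ≥ 89) but not at 4 (65 < 148).

3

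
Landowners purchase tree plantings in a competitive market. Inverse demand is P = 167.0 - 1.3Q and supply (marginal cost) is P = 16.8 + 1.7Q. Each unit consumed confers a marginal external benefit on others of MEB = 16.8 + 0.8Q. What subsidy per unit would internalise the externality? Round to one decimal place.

subsidy = 77.5 per unit

Social marginal benefit = demand + MEB = 183.8 - 0.5Q.
Set SMB = MC: 183.8 - 0.5Q = 16.8 + 1.7Q → Q* = 75.9091.
The Pigouvian subsidy equals MEB at Q*: 16.8 + 0.8×75.9091 = 77.5273.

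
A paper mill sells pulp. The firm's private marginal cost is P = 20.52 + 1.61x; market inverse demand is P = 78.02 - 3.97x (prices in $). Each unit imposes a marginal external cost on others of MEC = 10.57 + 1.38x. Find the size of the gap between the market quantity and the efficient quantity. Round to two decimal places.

Market equilibrium (private): 20.52 + 1.61x = 78.02 - 3.97x → x_m = 10.3047.
Social marginal cost = private MC + MEC = 31.09 + 2.99x.
Set SMC = demand: 31.09 + 2.99x = 78.02 - 3.97x → x* = 6.7428.
Gap = |10.3047 − 6.7428| = 3.5619.

3.56 units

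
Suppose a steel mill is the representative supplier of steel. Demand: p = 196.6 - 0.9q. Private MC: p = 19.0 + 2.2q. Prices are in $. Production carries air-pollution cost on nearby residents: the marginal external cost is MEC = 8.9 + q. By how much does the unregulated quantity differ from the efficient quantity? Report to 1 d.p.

Market equilibrium (private): 19.0 + 2.2q = 196.6 - 0.9q → q_m = 57.2903.
Social marginal cost = private MC + MEC = 27.9 + 3.2q.
Set SMC = demand: 27.9 + 3.2q = 196.6 - 0.9q → q* = 41.1463.
Gap = |57.2903 − 41.1463| = 16.1440.

16.1 units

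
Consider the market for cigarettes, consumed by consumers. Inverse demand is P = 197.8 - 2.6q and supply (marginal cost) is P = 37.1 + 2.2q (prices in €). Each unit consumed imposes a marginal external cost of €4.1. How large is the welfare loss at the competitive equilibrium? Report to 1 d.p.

Market equilibrium (private): 37.1 + 2.2q = 197.8 - 2.6q → q_m = 33.4792.
Social marginal benefit = demand − MEC = 193.7 - 2.6q.
Set SMB = MC: 193.7 - 2.6q = 37.1 + 2.2q → q* = 32.6250.
Between q* and q_m the wedge MC − SMB runs linearly from 0 to MEC(q_m), so the loss is a triangle.
DWL = ½ × 0.8542 × 4.1000 = 1.7511.

DWL = €1.8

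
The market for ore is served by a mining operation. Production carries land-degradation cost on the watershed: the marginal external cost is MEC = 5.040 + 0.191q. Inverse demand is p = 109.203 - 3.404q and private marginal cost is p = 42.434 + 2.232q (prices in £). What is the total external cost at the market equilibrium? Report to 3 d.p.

£73.112

Market equilibrium (private): 42.434 + 2.232q = 109.203 - 3.404q → q_m = 11.8469.
Total external cost = ∫₀^{q_m} (5.040 + 0.191q) dq = 5.040×11.8469 + ½×0.191×11.8469² = 73.1117.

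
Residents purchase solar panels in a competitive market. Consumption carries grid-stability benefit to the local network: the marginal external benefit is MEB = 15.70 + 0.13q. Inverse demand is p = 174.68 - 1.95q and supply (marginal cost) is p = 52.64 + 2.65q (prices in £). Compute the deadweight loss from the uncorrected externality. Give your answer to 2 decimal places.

Market equilibrium (private): 52.64 + 2.65q = 174.68 - 1.95q → q_m = 26.5304.
Social marginal benefit = demand + MEB = 190.38 - 1.82q.
Set SMB = MC: 190.38 - 1.82q = 52.64 + 2.65q → q* = 30.8143.
The loss is the area between SMB and MC from q* to q_m; with linear curves that's a triangle of height MEB(q_m).
DWL = ½ × 4.2839 × 19.1490 = 41.0162.

DWL = £41.02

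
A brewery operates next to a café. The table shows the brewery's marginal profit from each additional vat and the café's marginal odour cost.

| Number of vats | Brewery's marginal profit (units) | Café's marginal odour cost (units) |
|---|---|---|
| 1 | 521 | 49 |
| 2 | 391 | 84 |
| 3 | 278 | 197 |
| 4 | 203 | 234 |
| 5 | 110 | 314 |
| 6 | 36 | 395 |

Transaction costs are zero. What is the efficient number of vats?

Bargaining reaches the level where marginal profit last exceeds marginal odour cost.
That holds through level 3 (278 ≥ 197) but not at 4 (203 < 234).

3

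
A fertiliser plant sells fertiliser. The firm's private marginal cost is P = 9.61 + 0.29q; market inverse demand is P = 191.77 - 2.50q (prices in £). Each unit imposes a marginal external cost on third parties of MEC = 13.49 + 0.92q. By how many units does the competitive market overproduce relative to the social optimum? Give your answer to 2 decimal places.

19.83 units

Market equilibrium (private): 9.61 + 0.29q = 191.77 - 2.50q → q_m = 65.2903.
Social marginal cost = private MC + MEC = 23.10 + 1.21q.
Set SMC = demand: 23.10 + 1.21q = 191.77 - 2.50q → q* = 45.4636.
Gap = |65.2903 − 45.4636| = 19.8267.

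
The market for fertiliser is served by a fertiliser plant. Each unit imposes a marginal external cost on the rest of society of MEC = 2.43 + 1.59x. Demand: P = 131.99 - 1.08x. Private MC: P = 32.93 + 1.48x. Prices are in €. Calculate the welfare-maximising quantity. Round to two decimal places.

x* = 23.28

Social marginal cost = private MC + MEC = 35.36 + 3.07x.
Set SMC = demand: 35.36 + 3.07x = 131.99 - 1.08x → x* = 23.2843.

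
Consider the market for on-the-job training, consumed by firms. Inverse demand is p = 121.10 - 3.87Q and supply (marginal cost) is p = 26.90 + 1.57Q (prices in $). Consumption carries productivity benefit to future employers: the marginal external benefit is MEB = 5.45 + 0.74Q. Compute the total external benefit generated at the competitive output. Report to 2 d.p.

$205.32

Market equilibrium (private): 26.90 + 1.57Q = 121.10 - 3.87Q → Q_m = 17.3162.
Total external benefit = ∫₀^{Q_m} (5.45 + 0.74Q) dQ = 5.45×17.3162 + ½×0.74×17.3162² = 205.3181.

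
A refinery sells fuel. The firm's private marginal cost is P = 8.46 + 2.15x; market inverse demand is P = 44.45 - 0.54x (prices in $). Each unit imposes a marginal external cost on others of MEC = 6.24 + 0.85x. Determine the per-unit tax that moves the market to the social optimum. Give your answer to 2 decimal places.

tax = $13.38 per unit

Social marginal cost = private MC + MEC = 14.70 + 3.00x.
Set SMC = demand: 14.70 + 3.00x = 44.45 - 0.54x → x* = 8.4040.
The Pigouvian tax equals MEC at x*: 6.24 + 0.85×8.4040 = 13.3834.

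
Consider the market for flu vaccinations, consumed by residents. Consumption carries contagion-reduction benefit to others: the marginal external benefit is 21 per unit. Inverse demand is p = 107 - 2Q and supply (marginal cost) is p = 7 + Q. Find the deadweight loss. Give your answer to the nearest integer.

Market equilibrium (private): 7 + Q = 107 - 2Q → Q_m = 33.3333.
Social marginal benefit = demand + MEB = 128 - 2Q.
Set SMB = MC: 128 - 2Q = 7 + Q → Q* = 40.3333.
The welfare-loss triangle has base |Q_m − Q*| and height MEB(Q_m) (the vertical gap between SMB and MC is zero at Q* and MEB at Q_m).
DWL = ½ × 7.0000 × 21.0000 = 73.5000.

DWL = 74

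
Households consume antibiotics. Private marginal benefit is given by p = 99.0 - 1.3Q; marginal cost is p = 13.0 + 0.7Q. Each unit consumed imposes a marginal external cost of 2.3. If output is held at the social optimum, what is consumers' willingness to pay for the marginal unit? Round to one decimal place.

Social marginal benefit = demand − MEC = 96.7 - 1.3Q.
Set SMB = MC: 96.7 - 1.3Q = 13.0 + 0.7Q → Q* = 41.8500.
Consumer price on the demand curve at Q*: 99.0 − 1.3×41.8500 = 44.5950.

P = 44.6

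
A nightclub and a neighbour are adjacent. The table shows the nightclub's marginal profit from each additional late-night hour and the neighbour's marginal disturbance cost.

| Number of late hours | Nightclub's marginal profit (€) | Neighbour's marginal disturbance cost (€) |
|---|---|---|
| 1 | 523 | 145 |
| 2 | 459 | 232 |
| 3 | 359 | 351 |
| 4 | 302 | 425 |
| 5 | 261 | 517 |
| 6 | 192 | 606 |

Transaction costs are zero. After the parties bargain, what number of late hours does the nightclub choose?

3

Bargaining reaches the level where marginal profit last exceeds marginal disturbance cost.
That holds through level 3 (359 ≥ 351) but not at 4 (302 < 425).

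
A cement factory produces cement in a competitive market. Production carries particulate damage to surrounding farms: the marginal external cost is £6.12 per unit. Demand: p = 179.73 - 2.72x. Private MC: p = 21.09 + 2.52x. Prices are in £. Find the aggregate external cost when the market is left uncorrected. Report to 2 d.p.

Market equilibrium (private): 21.09 + 2.52x = 179.73 - 2.72x → x_m = 30.2748.
Total external cost = MEC × x_m = 6.12 × 30.2748 = 185.2818.

£185.28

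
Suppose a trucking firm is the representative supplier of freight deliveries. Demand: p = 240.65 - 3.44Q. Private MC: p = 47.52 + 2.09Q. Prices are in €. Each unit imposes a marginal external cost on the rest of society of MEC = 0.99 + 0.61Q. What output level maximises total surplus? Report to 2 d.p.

Social marginal cost = private MC + MEC = 48.51 + 2.70Q.
Set SMC = demand: 48.51 + 2.70Q = 240.65 - 3.44Q → Q* = 31.2932.

Q* = 31.29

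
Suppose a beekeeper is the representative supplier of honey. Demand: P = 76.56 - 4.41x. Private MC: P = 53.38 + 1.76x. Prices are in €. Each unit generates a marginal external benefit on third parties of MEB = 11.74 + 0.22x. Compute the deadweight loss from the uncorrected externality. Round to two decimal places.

DWL = €13.27

Market equilibrium (private): 53.38 + 1.76x = 76.56 - 4.41x → x_m = 3.7569.
Social marginal cost = private MC − MEB = 41.64 + 1.54x.
Set SMC = demand: 41.64 + 1.54x = 76.56 - 4.41x → x* = 5.8689.
The welfare-loss triangle has base |x_m − x*| and height MEB(x_m) (the vertical gap between SMC and demand is zero at x* and MEB at x_m).
DWL = ½ × 2.1120 × 12.5665 = 13.2702.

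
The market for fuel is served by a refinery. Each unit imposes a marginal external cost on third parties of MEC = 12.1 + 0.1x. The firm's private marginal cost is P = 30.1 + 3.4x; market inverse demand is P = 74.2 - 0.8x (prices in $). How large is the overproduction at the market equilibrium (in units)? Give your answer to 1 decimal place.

Market equilibrium (private): 30.1 + 3.4x = 74.2 - 0.8x → x_m = 10.5000.
Social marginal cost = private MC + MEC = 42.2 + 3.5x.
Set SMC = demand: 42.2 + 3.5x = 74.2 - 0.8x → x* = 7.4419.
Gap = |10.5000 − 7.4419| = 3.0581.

3.1 units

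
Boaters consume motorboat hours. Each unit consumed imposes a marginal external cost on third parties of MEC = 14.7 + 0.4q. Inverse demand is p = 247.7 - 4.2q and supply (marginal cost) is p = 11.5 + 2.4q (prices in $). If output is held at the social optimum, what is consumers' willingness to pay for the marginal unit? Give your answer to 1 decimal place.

P = $114.8

Social marginal benefit = demand − MEC = 233.0 - 4.6q.
Set SMB = MC: 233.0 - 4.6q = 11.5 + 2.4q → q* = 31.6429.
Consumer price on the demand curve at q*: 247.7 − 4.2×31.6429 = 114.7998.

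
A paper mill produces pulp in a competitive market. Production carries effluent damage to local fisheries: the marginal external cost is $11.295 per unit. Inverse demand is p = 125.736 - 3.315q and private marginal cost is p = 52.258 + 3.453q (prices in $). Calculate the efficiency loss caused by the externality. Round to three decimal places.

DWL = $9.425

Market equilibrium (private): 52.258 + 3.453q = 125.736 - 3.315q → q_m = 10.8567.
Social marginal cost = private MC + MEC = 63.553 + 3.453q.
Set SMC = demand: 63.553 + 3.453q = 125.736 - 3.315q → q* = 9.1878.
Between q* and q_m the wedge SMC − demand runs linearly from 0 to MEC(q_m), so the loss is a triangle.
DWL = ½ × 1.6689 × 11.2950 = 9.4251.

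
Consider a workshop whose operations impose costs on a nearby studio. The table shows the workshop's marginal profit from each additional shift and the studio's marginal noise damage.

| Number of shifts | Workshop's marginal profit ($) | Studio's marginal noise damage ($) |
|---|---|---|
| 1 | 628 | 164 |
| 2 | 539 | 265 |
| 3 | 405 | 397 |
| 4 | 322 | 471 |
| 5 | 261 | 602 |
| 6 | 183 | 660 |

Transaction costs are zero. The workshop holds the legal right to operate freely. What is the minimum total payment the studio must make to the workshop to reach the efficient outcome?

$766

Left alone the workshop would choose level 6 (marginal profit stays positive).
Efficient level: k* = 3 (marginal profit ≥ marginal noise damage through 3).
The studio must at least cover the workshop's forgone profit from cutting 6→3: 322 + 261 + 183 = 766.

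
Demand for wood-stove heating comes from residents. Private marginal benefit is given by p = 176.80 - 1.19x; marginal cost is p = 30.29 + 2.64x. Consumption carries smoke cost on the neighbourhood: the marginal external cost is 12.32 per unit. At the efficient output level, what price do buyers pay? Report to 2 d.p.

P = 135.11

Social marginal benefit = demand − MEC = 164.48 - 1.19x.
Set SMB = MC: 164.48 - 1.19x = 30.29 + 2.64x → x* = 35.0366.
Consumer price on the demand curve at x*: 176.80 − 1.19×35.0366 = 135.1064.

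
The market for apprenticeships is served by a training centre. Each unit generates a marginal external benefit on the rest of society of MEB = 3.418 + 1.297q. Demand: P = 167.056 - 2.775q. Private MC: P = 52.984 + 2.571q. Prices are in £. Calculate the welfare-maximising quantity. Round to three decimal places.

q* = 29.017

Social marginal cost = private MC − MEB = 49.566 + 1.274q.
Set SMC = demand: 49.566 + 1.274q = 167.056 - 2.775q → q* = 29.0170.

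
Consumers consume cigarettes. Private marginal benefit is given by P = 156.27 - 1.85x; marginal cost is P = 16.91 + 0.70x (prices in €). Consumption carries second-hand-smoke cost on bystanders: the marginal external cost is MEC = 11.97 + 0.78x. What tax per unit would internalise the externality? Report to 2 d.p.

Social marginal benefit = demand − MEC = 144.30 - 2.63x.
Set SMB = MC: 144.30 - 2.63x = 16.91 + 0.70x → x* = 38.2553.
The Pigouvian tax equals MEC at x*: 11.97 + 0.78×38.2553 = 41.8091.

tax = €41.81 per unit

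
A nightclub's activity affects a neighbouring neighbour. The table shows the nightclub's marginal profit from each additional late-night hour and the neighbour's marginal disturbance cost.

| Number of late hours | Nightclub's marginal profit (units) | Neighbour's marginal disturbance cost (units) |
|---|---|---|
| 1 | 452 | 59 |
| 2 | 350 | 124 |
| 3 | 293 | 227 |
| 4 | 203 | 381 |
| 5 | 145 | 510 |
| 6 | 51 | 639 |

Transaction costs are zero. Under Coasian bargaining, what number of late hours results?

3

Bargaining reaches the level where marginal profit last exceeds marginal disturbance cost.
That holds through level 3 (293 ≥ 227) but not at 4 (203 < 381).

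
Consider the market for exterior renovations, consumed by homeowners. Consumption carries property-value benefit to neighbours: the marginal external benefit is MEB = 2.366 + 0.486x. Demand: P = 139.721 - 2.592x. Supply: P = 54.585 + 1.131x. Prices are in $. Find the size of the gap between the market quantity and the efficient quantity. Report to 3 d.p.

Market equilibrium (private): 54.585 + 1.131x = 139.721 - 2.592x → x_m = 22.8676.
Social marginal benefit = demand + MEB = 142.087 - 2.106x.
Set SMB = MC: 142.087 - 2.106x = 54.585 + 1.131x → x* = 27.0318.
Gap = |22.8676 − 27.0318| = 4.1642.

4.164 units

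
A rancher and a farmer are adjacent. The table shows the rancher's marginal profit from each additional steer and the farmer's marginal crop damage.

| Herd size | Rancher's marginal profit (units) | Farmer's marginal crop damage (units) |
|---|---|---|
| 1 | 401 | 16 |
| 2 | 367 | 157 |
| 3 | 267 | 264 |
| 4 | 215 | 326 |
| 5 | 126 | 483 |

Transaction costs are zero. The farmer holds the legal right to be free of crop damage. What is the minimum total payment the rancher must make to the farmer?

437

Efficient level: marginal profit ≥ marginal crop damage through level 3, so k* = 3.
With the farmer holding the right, the rancher must at least compensate total damage at k*: 16 + 157 + 264 = 437.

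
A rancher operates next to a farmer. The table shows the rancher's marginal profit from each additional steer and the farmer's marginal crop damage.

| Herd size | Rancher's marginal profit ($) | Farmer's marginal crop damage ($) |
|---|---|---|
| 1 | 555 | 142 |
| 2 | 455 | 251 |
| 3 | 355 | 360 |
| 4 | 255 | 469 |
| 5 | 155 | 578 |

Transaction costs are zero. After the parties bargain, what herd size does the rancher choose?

2

Bargaining reaches the level where marginal profit last exceeds marginal crop damage.
That holds through level 2 (455 ≥ 251) but not at 3 (355 < 360).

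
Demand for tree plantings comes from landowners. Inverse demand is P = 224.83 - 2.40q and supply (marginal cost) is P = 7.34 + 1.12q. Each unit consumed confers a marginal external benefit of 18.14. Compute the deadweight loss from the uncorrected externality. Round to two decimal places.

DWL = 46.74

Market equilibrium (private): 7.34 + 1.12q = 224.83 - 2.40q → q_m = 61.7869.
Social marginal benefit = demand + MEB = 242.97 - 2.40q.
Set SMB = MC: 242.97 - 2.40q = 7.34 + 1.12q → q* = 66.9403.
The loss is the area between SMB and MC from q* to q_m; with linear curves that's a triangle of height MEB(q_m).
DWL = ½ × 5.1534 × 18.1400 = 46.7413.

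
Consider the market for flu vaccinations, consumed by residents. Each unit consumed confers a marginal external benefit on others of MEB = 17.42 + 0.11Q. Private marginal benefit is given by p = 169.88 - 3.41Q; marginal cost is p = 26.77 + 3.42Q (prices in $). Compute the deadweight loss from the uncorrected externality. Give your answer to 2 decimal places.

DWL = $28.95

Market equilibrium (private): 26.77 + 3.42Q = 169.88 - 3.41Q → Q_m = 20.9531.
Social marginal benefit = demand + MEB = 187.30 - 3.30Q.
Set SMB = MC: 187.30 - 3.30Q = 26.77 + 3.42Q → Q* = 23.8884.
Between Q* and Q_m the wedge SMB − MC runs linearly from 0 to MEB(Q_m), so the loss is a triangle.
DWL = ½ × 2.9353 × 19.7248 = 28.9491.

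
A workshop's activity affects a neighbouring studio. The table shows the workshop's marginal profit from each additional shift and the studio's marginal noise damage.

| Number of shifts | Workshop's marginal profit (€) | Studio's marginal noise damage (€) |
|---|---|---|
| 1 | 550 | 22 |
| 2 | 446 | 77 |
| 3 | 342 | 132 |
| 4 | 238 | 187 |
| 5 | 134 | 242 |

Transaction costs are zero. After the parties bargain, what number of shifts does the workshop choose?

4

Bargaining reaches the level where marginal profit last exceeds marginal noise damage.
That holds through level 4 (238 ≥ 187) but not at 5 (134 < 242).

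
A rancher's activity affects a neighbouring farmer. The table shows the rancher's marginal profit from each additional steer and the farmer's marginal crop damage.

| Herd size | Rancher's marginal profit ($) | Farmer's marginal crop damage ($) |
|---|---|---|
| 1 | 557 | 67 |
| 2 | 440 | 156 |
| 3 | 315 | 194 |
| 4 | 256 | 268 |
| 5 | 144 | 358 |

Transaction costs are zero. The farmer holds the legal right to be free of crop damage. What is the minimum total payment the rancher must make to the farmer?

$417

Efficient level: marginal profit ≥ marginal crop damage through level 3, so k* = 3.
With the farmer holding the right, the rancher must at least compensate total damage at k*: 67 + 156 + 194 = 417.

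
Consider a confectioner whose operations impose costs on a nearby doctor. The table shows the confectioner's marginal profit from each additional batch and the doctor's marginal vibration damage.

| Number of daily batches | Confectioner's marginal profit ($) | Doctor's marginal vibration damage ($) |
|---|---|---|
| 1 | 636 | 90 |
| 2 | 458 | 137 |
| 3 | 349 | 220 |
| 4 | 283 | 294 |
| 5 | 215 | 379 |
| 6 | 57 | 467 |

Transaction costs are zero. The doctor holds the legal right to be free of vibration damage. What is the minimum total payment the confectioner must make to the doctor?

$447

Efficient level: marginal profit ≥ marginal vibration damage through level 3, so k* = 3.
With the doctor holding the right, the confectioner must at least compensate total damage at k*: 90 + 137 + 220 = 447.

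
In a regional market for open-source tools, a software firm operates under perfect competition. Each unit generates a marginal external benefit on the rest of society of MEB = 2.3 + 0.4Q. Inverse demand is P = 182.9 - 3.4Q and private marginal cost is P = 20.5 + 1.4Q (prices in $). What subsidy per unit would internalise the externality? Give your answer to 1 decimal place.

subsidy = $17.3 per unit

Social marginal cost = private MC − MEB = 18.2 + Q.
Set SMC = demand: 18.2 + Q = 182.9 - 3.4Q → Q* = 37.4318.
The Pigouvian subsidy equals MEB at Q*: 2.3 + 0.4×37.4318 = 17.2727.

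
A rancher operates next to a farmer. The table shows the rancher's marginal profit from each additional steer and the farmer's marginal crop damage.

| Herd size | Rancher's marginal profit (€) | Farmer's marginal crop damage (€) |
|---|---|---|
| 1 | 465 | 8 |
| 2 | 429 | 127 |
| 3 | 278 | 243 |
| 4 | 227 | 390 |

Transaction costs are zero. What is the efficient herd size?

Bargaining reaches the level where marginal profit last exceeds marginal crop damage.
That holds through level 3 (278 ≥ 243) but not at 4 (227 < 390).

3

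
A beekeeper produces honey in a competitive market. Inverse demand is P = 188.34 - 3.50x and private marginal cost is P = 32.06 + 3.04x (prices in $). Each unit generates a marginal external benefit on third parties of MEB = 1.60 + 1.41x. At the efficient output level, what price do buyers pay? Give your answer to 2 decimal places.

Social marginal cost = private MC − MEB = 30.46 + 1.63x.
Set SMC = demand: 30.46 + 1.63x = 188.34 - 3.50x → x* = 30.7758.
Consumer price on the demand curve at x*: 188.34 − 3.50×30.7758 = 80.6247.

P = $80.62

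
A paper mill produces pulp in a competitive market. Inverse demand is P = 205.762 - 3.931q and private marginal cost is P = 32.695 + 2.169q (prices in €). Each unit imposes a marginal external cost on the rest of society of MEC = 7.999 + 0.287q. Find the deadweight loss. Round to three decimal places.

Market equilibrium (private): 32.695 + 2.169q = 205.762 - 3.931q → q_m = 28.3716.
Social marginal cost = private MC + MEC = 40.694 + 2.456q.
Set SMC = demand: 40.694 + 2.456q = 205.762 - 3.931q → q* = 25.8444.
The welfare-loss triangle has base |q_m − q*| and height MEC(q_m) (the vertical gap between SMC and demand is zero at q* and MEC at q_m).
DWL = ½ × 2.5272 × 16.1417 = 20.3967.

DWL = €20.397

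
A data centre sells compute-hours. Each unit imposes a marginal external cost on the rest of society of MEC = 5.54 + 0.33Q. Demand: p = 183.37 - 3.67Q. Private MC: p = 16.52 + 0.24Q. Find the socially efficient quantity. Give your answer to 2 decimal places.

Q* = 38.04

Social marginal cost = private MC + MEC = 22.06 + 0.57Q.
Set SMC = demand: 22.06 + 0.57Q = 183.37 - 3.67Q → Q* = 38.0448.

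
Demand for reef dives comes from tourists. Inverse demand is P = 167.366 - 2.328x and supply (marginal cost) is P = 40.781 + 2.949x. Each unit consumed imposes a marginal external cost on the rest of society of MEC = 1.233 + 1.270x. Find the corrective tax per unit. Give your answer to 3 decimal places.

tax = 25.549 per unit

Social marginal benefit = demand − MEC = 166.133 - 3.598x.
Set SMB = MC: 166.133 - 3.598x = 40.781 + 2.949x → x* = 19.1465.
The Pigouvian tax equals MEC at x*: 1.233 + 1.270×19.1465 = 25.5491.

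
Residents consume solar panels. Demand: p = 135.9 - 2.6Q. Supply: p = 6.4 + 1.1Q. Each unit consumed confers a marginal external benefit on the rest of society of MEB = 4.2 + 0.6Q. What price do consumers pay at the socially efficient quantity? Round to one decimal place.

Social marginal benefit = demand + MEB = 140.1 - 2.0Q.
Set SMB = MC: 140.1 - 2.0Q = 6.4 + 1.1Q → Q* = 43.1290.
Consumer price on the demand curve at Q*: 135.9 − 2.6×43.1290 = 23.7646.

P = 23.8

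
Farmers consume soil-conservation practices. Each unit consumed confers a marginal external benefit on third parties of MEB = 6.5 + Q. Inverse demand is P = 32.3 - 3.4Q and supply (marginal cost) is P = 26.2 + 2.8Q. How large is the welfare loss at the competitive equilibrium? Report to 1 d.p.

DWL = 5.4

Market equilibrium (private): 26.2 + 2.8Q = 32.3 - 3.4Q → Q_m = 0.9839.
Social marginal benefit = demand + MEB = 38.8 - 2.4Q.
Set SMB = MC: 38.8 - 2.4Q = 26.2 + 2.8Q → Q* = 2.4231.
The welfare-loss triangle has base |Q_m − Q*| and height MEB(Q_m) (the vertical gap between SMB and MC is zero at Q* and MEB at Q_m).
DWL = ½ × 1.4392 × 7.4839 = 5.3854.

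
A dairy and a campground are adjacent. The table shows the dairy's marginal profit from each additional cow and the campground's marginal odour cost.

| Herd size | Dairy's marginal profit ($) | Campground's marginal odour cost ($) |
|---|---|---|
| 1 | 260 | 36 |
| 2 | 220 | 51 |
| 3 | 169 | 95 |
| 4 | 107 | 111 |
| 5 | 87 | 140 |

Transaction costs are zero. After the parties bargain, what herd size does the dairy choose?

3

Bargaining reaches the level where marginal profit last exceeds marginal odour cost.
That holds through level 3 (169 ≥ 95) but not at 4 (107 < 111).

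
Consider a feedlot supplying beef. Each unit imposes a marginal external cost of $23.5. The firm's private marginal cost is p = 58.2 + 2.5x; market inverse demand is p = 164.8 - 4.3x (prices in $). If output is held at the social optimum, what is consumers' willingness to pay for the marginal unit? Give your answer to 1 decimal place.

P = $112.3

Social marginal cost = private MC + MEC = 81.7 + 2.5x.
Set SMC = demand: 81.7 + 2.5x = 164.8 - 4.3x → x* = 12.2206.
Consumer price on the demand curve at x*: 164.8 − 4.3×12.2206 = 112.2514.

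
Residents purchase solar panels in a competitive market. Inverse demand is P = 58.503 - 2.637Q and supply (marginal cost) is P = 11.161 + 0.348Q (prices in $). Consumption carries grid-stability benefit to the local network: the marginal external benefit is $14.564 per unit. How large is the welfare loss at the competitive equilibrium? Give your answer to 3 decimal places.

Market equilibrium (private): 11.161 + 0.348Q = 58.503 - 2.637Q → Q_m = 15.8600.
Social marginal benefit = demand + MEB = 73.067 - 2.637Q.
Set SMB = MC: 73.067 - 2.637Q = 11.161 + 0.348Q → Q* = 20.7390.
The loss is the area between SMB and MC from Q* to Q_m; with linear curves that's a triangle of height MEB(Q_m).
DWL = ½ × 4.8790 × 14.5640 = 35.5289.

DWL = $35.529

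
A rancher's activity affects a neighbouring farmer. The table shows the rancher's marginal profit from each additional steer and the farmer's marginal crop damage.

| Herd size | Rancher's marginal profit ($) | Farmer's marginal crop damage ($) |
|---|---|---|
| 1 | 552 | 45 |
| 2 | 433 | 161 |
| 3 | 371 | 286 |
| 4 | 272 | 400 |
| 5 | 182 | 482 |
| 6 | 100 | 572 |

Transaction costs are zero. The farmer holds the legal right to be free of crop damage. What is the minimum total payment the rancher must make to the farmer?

Efficient level: marginal profit ≥ marginal crop damage through level 3, so k* = 3.
With the farmer holding the right, the rancher must at least compensate total damage at k*: 45 + 161 + 286 = 492.

$492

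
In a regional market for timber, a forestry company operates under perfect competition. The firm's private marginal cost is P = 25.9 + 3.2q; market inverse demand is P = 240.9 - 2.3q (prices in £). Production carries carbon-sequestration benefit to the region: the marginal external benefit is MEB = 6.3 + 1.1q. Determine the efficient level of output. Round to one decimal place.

Social marginal cost = private MC − MEB = 19.6 + 2.1q.
Set SMC = demand: 19.6 + 2.1q = 240.9 - 2.3q → q* = 50.2955.

q* = 50.3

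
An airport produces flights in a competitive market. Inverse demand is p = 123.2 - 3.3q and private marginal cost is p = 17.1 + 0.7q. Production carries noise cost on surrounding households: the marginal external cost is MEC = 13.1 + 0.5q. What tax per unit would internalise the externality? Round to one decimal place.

Social marginal cost = private MC + MEC = 30.2 + 1.2q.
Set SMC = demand: 30.2 + 1.2q = 123.2 - 3.3q → q* = 20.6667.
The Pigouvian tax equals MEC at q*: 13.1 + 0.5×20.6667 = 23.4334.

tax = 23.4 per unit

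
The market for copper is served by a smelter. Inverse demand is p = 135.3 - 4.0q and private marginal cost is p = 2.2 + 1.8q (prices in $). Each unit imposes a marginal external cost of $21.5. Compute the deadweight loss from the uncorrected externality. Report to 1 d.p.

DWL = $39.8

Market equilibrium (private): 2.2 + 1.8q = 135.3 - 4.0q → q_m = 22.9483.
Social marginal cost = private MC + MEC = 23.7 + 1.8q.
Set SMC = demand: 23.7 + 1.8q = 135.3 - 4.0q → q* = 19.2414.
The loss is the area between SMC and demand from q* to q_m; with linear curves that's a triangle of height MEC(q_m).
DWL = ½ × 3.7069 × 21.5000 = 39.8492.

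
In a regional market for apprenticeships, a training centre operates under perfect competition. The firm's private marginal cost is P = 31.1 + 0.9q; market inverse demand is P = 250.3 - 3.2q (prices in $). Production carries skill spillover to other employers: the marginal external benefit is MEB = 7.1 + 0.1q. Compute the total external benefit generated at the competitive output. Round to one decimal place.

$522.5

Market equilibrium (private): 31.1 + 0.9q = 250.3 - 3.2q → q_m = 53.4634.
Total external benefit = ∫₀^{q_m} (7.1 + 0.1q) dq = 7.1×53.4634 + ½×0.1×53.4634² = 522.5069.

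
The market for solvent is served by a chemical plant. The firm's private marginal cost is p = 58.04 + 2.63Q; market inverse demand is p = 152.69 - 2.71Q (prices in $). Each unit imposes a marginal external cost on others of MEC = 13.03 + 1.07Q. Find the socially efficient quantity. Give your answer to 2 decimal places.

Social marginal cost = private MC + MEC = 71.07 + 3.70Q.
Set SMC = demand: 71.07 + 3.70Q = 152.69 - 2.71Q → Q* = 12.7332.

Q* = 12.73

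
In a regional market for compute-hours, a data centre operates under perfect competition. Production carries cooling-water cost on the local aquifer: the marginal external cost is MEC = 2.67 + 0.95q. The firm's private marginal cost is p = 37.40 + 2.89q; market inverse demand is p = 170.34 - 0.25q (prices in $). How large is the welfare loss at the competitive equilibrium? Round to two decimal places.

DWL = $224.89

Market equilibrium (private): 37.40 + 2.89q = 170.34 - 0.25q → q_m = 42.3376.
Social marginal cost = private MC + MEC = 40.07 + 3.84q.
Set SMC = demand: 40.07 + 3.84q = 170.34 - 0.25q → q* = 31.8509.
Between q* and q_m the wedge SMC − demand runs linearly from 0 to MEC(q_m), so the loss is a triangle.
DWL = ½ × 10.4867 × 42.8907 = 224.8910.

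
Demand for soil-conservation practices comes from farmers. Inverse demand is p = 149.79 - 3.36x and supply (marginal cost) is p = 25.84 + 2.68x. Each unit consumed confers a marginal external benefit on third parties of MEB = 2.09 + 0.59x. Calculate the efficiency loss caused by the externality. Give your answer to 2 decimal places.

DWL = 18.49

Market equilibrium (private): 25.84 + 2.68x = 149.79 - 3.36x → x_m = 20.5215.
Social marginal benefit = demand + MEB = 151.88 - 2.77x.
Set SMB = MC: 151.88 - 2.77x = 25.84 + 2.68x → x* = 23.1266.
Height of the DWL triangle at x_m is SMB(x_m) − MC(x_m) = MEB(x_m) = 14.1977.
DWL = ½ × 2.6051 × 14.1977 = 18.4932.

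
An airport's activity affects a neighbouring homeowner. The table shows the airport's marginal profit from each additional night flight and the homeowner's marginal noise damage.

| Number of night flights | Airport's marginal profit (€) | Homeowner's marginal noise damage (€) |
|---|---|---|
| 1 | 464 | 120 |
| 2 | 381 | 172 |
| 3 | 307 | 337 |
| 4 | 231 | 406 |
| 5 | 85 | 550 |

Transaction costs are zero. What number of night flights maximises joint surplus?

2

Bargaining reaches the level where marginal profit last exceeds marginal noise damage.
That holds through level 2 (381 ≥ 172) but not at 3 (307 < 337).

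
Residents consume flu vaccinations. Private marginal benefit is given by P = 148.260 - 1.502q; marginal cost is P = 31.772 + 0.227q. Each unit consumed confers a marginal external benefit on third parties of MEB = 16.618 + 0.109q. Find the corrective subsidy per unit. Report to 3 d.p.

subsidy = 25.574 per unit

Social marginal benefit = demand + MEB = 164.878 - 1.393q.
Set SMB = MC: 164.878 - 1.393q = 31.772 + 0.227q → q* = 82.1642.
The Pigouvian subsidy equals MEB at q*: 16.618 + 0.109×82.1642 = 25.5739.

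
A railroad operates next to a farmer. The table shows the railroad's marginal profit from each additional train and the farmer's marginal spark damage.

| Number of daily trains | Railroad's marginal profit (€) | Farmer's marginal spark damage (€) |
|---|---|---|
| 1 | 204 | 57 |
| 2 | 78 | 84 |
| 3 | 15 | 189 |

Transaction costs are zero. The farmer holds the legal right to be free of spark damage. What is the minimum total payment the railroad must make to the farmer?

Efficient level: marginal profit ≥ marginal spark damage through level 1, so k* = 1.
With the farmer holding the right, the railroad must at least compensate total damage at k*: 57 = 57.

€57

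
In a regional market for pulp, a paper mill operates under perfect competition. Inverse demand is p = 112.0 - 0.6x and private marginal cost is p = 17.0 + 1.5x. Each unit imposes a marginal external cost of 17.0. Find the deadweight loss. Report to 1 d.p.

DWL = 68.8

Market equilibrium (private): 17.0 + 1.5x = 112.0 - 0.6x → x_m = 45.2381.
Social marginal cost = private MC + MEC = 34.0 + 1.5x.
Set SMC = demand: 34.0 + 1.5x = 112.0 - 0.6x → x* = 37.1429.
Height of the DWL triangle at x_m is SMC(x_m) − demand(x_m) = MEC(x_m) = 17.0000.
DWL = ½ × 8.0952 × 17.0000 = 68.8092.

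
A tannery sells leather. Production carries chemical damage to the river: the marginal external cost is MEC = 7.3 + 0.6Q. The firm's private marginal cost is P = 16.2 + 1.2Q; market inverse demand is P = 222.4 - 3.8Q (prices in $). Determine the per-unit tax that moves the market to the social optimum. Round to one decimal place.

tax = $28.6 per unit

Social marginal cost = private MC + MEC = 23.5 + 1.8Q.
Set SMC = demand: 23.5 + 1.8Q = 222.4 - 3.8Q → Q* = 35.5179.
The Pigouvian tax equals MEC at Q*: 7.3 + 0.6×35.5179 = 28.6107.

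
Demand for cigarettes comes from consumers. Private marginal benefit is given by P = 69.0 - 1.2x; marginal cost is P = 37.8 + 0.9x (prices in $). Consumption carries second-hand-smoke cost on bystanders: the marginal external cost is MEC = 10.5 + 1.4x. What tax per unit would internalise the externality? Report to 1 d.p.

Social marginal benefit = demand − MEC = 58.5 - 2.6x.
Set SMB = MC: 58.5 - 2.6x = 37.8 + 0.9x → x* = 5.9143.
The Pigouvian tax equals MEC at x*: 10.5 + 1.4×5.9143 = 18.7800.

tax = $18.8 per unit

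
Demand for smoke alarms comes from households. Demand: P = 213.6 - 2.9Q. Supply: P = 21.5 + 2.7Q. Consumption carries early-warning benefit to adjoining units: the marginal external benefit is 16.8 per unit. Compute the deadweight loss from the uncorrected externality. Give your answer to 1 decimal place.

DWL = 25.2

Market equilibrium (private): 21.5 + 2.7Q = 213.6 - 2.9Q → Q_m = 34.3036.
Social marginal benefit = demand + MEB = 230.4 - 2.9Q.
Set SMB = MC: 230.4 - 2.9Q = 21.5 + 2.7Q → Q* = 37.3036.
Height of the DWL triangle at Q_m is SMB(Q_m) − MC(Q_m) = MEB(Q_m) = 16.8000.
DWL = ½ × 3.0000 × 16.8000 = 25.2000.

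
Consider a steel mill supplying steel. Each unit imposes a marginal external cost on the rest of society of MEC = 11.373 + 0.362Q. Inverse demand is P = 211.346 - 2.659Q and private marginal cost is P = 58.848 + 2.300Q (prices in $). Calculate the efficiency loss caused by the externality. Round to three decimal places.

DWL = $47.593

Market equilibrium (private): 58.848 + 2.300Q = 211.346 - 2.659Q → Q_m = 30.7518.
Social marginal cost = private MC + MEC = 70.221 + 2.662Q.
Set SMC = demand: 70.221 + 2.662Q = 211.346 - 2.659Q → Q* = 26.5223.
Between Q* and Q_m the wedge SMC − demand runs linearly from 0 to MEC(Q_m), so the loss is a triangle.
DWL = ½ × 4.2295 × 22.5051 = 47.5927.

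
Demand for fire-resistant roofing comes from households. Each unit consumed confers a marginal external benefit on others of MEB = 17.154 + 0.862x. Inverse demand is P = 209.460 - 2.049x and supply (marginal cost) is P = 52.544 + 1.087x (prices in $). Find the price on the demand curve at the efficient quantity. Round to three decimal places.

P = $52.613

Social marginal benefit = demand + MEB = 226.614 - 1.187x.
Set SMB = MC: 226.614 - 1.187x = 52.544 + 1.087x → x* = 76.5479.
Consumer price on the demand curve at x*: 209.460 − 2.049×76.5479 = 52.6134.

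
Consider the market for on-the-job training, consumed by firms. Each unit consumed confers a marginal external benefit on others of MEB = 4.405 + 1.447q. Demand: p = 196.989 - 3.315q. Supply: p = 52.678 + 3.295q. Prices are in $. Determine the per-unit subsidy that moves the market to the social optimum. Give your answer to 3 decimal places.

Social marginal benefit = demand + MEB = 201.394 - 1.868q.
Set SMB = MC: 201.394 - 1.868q = 52.678 + 3.295q → q* = 28.8042.
The Pigouvian subsidy equals MEB at q*: 4.405 + 1.447×28.8042 = 46.0847.

subsidy = $46.085 per unit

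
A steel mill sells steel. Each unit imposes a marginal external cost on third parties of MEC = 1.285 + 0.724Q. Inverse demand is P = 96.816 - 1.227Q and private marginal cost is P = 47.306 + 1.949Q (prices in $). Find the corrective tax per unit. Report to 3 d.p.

Social marginal cost = private MC + MEC = 48.591 + 2.673Q.
Set SMC = demand: 48.591 + 2.673Q = 96.816 - 1.227Q → Q* = 12.3654.
The Pigouvian tax equals MEC at Q*: 1.285 + 0.724×12.3654 = 10.2375.

tax = $10.238 per unit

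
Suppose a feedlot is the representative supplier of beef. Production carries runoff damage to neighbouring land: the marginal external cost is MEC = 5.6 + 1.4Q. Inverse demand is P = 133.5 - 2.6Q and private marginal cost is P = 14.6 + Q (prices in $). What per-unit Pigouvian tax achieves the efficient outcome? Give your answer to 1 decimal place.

tax = $37.3 per unit

Social marginal cost = private MC + MEC = 20.2 + 2.4Q.
Set SMC = demand: 20.2 + 2.4Q = 133.5 - 2.6Q → Q* = 22.6600.
The Pigouvian tax equals MEC at Q*: 5.6 + 1.4×22.6600 = 37.3240.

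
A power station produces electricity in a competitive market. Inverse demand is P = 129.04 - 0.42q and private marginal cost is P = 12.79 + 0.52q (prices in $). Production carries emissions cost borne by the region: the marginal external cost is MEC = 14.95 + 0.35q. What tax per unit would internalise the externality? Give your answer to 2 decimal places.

Social marginal cost = private MC + MEC = 27.74 + 0.87q.
Set SMC = demand: 27.74 + 0.87q = 129.04 - 0.42q → q* = 78.5271.
The Pigouvian tax equals MEC at q*: 14.95 + 0.35×78.5271 = 42.4345.

tax = $42.43 per unit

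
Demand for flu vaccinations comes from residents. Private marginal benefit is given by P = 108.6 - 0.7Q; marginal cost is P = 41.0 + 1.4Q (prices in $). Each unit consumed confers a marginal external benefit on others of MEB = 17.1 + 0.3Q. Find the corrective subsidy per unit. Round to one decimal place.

Social marginal benefit = demand + MEB = 125.7 - 0.4Q.
Set SMB = MC: 125.7 - 0.4Q = 41.0 + 1.4Q → Q* = 47.0556.
The Pigouvian subsidy equals MEB at Q*: 17.1 + 0.3×47.0556 = 31.2167.

subsidy = $31.2 per unit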